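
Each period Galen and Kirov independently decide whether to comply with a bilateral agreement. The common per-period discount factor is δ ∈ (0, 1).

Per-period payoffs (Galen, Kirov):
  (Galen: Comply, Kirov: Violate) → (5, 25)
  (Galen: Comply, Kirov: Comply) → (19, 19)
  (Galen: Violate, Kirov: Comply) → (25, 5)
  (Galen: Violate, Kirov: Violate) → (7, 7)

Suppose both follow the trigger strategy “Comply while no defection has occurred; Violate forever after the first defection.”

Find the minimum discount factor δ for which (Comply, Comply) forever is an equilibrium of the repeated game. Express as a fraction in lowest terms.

1/3

Under grim trigger the critical discount factor is (T−C)/(T−P) with T = 25, C = 19, P = 7.
δ* = (25−19)/(25−7) = 6/18 = 1/3.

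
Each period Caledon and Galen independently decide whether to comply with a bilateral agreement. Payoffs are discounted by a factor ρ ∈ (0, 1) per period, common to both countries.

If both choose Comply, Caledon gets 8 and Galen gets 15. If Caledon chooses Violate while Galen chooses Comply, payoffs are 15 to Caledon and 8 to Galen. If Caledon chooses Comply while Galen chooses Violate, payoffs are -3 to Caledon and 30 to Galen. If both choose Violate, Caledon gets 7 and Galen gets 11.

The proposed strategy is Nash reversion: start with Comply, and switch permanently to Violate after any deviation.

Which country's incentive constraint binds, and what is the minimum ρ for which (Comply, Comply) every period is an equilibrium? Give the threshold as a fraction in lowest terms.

Caledon: cooperation gives 8 each period; deviation gives 15 once then 7 forever.
  8/(1−ρ) ≥ 15 + 7ρ/(1−ρ) ⇒ ρ ≥ 7/8.
Galen: cooperation gives 15 each period; deviation gives 30 once then 11 forever.
  ρ ≥ 15/19.
Both must hold, so the binding constraint is Caledon's: ρ ≥ 7/8.

Caledon; ρ ≥ 7/8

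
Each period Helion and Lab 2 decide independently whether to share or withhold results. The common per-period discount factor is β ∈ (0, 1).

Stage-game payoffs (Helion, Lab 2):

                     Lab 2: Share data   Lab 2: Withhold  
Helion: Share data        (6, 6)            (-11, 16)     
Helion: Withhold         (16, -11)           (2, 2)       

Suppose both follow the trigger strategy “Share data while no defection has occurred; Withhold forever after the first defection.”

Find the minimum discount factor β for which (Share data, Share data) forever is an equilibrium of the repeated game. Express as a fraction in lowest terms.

6/(1−β) ≥ 16 + 2β/(1−β)
6 ≥ 16 − 14β
β ≥ 10/14 = 5/7.

5/7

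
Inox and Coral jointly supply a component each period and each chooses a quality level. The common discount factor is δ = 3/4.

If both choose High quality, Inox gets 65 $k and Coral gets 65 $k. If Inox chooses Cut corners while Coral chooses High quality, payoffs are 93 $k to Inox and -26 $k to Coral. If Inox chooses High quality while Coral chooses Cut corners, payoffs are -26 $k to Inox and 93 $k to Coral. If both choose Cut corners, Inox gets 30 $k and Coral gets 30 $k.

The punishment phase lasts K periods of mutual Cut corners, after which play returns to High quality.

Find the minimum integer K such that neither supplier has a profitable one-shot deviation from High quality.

2

Need Σ_{k=1}^{K} δ^k ≥ (93−65)/(65−30) = 0.8000 at δ = 3/4.
At K = 1 the sum is 0.7500 < 0.8000; at K = 2 it is 1.3125 ≥ 0.8000.
So the minimum punishment length is K = 2.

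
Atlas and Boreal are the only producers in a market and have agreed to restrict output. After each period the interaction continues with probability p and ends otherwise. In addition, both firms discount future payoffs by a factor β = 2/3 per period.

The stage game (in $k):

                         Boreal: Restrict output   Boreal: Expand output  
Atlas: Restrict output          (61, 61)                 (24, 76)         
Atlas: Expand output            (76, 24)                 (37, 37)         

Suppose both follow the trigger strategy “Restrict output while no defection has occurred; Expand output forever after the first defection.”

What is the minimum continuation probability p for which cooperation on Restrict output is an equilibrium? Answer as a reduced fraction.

With continuation probability p and discount β, the effective per-period discount factor is βp.
Grim-trigger IC: βp ≥ (76−61)/(76−37) = 5/13.
So p ≥ (5/13)/(2/3) = 15/26.

15/26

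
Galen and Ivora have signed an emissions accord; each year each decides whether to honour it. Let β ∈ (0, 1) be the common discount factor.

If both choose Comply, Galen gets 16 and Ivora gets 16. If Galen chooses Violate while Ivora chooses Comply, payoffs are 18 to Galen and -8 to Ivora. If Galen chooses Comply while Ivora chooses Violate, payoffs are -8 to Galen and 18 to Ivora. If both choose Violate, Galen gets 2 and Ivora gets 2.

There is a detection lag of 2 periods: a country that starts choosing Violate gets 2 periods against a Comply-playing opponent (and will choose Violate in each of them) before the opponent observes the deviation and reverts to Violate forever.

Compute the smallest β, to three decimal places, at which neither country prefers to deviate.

Deviating for the 2 undetected periods gains 18−16 = 2 per period over cooperation, then loses 16−2 = 14 per period forever once punishment starts.
Gain: 2(1 + β + … + β^1); loss: 14·β^2/(1−β).
No profitable deviation ⇔ 2(1−β^2) ≤ 14·β^2, i.e. β^2 ≥ 2/(2+14) = 1/8.
Hence β ≥ (1/8)^(1/2) ≈ 0.354.

0.354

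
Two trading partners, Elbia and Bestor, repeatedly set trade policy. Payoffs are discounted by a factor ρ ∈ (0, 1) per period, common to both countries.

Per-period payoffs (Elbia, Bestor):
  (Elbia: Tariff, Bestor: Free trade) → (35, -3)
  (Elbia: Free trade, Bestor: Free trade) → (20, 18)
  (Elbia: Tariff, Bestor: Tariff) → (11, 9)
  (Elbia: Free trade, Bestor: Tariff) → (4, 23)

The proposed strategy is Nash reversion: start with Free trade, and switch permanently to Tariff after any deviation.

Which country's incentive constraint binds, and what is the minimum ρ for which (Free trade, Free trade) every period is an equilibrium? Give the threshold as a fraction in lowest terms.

Elbia: cooperation gives 20 each period; deviation gives 35 once then 11 forever.
  20/(1−ρ) ≥ 35 + 11ρ/(1−ρ) ⇒ ρ ≥ 15/24 = 5/8.
Bestor: cooperation gives 18 each period; deviation gives 23 once then 9 forever.
  ρ ≥ 5/14.
Both must hold, so the binding constraint is Elbia's: ρ ≥ 5/8.

Elbia; ρ ≥ 5/8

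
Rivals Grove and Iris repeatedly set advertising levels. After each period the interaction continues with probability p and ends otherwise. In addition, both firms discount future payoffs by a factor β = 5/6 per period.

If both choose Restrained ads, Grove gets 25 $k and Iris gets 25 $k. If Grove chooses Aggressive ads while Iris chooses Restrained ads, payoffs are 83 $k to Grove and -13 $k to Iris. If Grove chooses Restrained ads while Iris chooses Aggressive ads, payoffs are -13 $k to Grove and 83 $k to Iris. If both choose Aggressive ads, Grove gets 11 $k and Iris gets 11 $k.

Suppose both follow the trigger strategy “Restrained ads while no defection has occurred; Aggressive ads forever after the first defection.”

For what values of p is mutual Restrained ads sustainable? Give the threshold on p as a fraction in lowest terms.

29/30

Expected continuation weight on next period's payoff is β·p = 5/6·p, which plays the role of the discount factor.
Cooperation requires 5/6·p ≥ (83−25)/(83−11) = 29/36, hence p ≥ 29/30.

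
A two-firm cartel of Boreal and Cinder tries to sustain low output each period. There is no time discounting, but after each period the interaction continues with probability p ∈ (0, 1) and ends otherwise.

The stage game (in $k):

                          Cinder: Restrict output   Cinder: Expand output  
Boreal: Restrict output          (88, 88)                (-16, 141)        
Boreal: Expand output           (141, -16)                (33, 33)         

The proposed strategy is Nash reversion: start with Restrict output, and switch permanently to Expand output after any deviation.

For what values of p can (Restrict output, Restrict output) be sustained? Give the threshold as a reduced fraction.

With no time discounting, the continuation probability p plays the role of the discount factor.
Grim-trigger IC: 88/(1−p) ≥ 141 + 33p/(1−p) ⇒ p ≥ (141−88)/(141−33) = 53/108.

53/108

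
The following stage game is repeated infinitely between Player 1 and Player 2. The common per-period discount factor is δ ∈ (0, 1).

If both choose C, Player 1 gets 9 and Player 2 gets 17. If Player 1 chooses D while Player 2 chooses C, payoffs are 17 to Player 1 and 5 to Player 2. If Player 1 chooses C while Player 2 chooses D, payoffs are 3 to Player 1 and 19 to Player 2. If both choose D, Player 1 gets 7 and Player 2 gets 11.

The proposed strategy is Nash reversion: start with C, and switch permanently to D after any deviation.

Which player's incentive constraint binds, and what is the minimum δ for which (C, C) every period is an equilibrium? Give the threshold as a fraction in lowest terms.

Player 1: cooperation gives 9 each period; deviation gives 17 once then 7 forever.
  9/(1−δ) ≥ 17 + 7δ/(1−δ) ⇒ δ ≥ 8/10 = 4/5.
Player 2: cooperation gives 17 each period; deviation gives 19 once then 11 forever.
  δ ≥ 2/8 = 1/4.
Both must hold, so the binding constraint is Player 1's: δ ≥ 4/5.

Player 1; δ ≥ 4/5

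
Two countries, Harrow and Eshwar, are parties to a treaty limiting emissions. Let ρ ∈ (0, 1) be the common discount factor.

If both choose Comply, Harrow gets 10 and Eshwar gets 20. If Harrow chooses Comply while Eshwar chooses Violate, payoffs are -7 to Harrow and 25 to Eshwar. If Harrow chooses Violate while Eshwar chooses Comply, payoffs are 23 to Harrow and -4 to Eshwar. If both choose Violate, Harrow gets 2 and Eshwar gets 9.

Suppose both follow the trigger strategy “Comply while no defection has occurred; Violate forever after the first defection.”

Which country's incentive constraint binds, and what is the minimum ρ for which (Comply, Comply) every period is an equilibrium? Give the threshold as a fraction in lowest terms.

Harrow; ρ ≥ 13/21

Harrow's threshold: (23−10)/(23−2) = 13/21.
Eshwar's threshold: (25−20)/(25−9) = 5/16.
13/21 > 5/16, so Harrow binds and ρ* = 13/21.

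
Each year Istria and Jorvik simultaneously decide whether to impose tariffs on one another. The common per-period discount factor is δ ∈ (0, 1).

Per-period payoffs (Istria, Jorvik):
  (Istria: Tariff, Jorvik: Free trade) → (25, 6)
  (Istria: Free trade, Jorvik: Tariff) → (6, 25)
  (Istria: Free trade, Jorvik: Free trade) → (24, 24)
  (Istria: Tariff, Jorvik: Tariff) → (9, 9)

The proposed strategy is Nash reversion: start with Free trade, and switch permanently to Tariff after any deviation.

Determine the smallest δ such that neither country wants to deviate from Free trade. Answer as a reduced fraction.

Under grim trigger the critical discount factor is (T−C)/(T−P) with T = 25, C = 24, P = 9.
δ* = (25−24)/(25−9) = 1/16.

1/16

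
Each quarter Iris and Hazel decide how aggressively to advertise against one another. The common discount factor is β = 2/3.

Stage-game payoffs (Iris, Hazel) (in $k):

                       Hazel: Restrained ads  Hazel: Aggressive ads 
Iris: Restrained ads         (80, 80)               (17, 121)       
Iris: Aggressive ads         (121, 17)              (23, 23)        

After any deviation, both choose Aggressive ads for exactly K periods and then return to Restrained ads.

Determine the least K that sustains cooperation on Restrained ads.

2

Need Σ_{k=1}^{K} β^k ≥ (121−80)/(80−23) = 0.7193 at β = 2/3.
At K = 1 the sum is 0.6667 < 0.7193; at K = 2 it is 1.1111 ≥ 0.7193.
So the minimum punishment length is K = 2.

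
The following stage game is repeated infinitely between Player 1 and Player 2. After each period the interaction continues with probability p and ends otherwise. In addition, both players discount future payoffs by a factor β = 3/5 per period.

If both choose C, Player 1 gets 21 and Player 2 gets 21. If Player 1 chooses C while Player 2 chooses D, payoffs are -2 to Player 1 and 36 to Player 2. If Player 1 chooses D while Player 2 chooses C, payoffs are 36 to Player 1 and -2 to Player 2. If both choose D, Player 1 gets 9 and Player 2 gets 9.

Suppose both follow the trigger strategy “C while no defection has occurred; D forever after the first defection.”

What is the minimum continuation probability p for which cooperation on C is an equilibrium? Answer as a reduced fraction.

25/27

Expected continuation weight on next period's payoff is β·p = 3/5·p, which plays the role of the discount factor.
Cooperation requires 3/5·p ≥ (36−21)/(36−9) = 5/9, hence p ≥ 25/27.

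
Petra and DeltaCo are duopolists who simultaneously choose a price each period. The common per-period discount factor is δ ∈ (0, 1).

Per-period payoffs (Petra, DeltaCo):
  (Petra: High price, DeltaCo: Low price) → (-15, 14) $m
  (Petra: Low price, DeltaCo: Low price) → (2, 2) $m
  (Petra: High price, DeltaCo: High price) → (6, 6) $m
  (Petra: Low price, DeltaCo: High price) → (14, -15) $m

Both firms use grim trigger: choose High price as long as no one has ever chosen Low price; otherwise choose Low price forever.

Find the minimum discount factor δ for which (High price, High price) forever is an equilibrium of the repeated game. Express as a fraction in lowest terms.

One-period gain from deviating is 14 − 6 = 8. The loss is 6 − 2 = 4 in every subsequent period, with present value 4·δ/(1−δ).
Deviation is unprofitable when 4·δ/(1−δ) ≥ 8, i.e. δ/(1−δ) ≥ 2.
Equivalently δ ≥ 8/(8+4) = 2/3.

2/3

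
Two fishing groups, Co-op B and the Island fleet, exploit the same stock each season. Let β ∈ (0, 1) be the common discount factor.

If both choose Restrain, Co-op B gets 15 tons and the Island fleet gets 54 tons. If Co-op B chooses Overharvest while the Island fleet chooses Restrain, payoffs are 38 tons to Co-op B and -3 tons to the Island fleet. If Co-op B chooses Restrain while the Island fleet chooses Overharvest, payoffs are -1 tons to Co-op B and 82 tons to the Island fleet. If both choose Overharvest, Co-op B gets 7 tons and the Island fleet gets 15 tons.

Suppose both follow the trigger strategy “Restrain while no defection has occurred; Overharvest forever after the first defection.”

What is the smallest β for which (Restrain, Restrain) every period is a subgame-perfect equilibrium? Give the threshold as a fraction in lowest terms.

For Co-op B: deviation gain 38−15 = 23, per-period punishment loss 15−7 = 8. IC gives β ≥ 23/31.
For the Island fleet: gain 28, loss 39 per period, so β ≥ 28/67.
The tighter constraint is Co-op B's, so cooperation needs β ≥ 23/31.

23/31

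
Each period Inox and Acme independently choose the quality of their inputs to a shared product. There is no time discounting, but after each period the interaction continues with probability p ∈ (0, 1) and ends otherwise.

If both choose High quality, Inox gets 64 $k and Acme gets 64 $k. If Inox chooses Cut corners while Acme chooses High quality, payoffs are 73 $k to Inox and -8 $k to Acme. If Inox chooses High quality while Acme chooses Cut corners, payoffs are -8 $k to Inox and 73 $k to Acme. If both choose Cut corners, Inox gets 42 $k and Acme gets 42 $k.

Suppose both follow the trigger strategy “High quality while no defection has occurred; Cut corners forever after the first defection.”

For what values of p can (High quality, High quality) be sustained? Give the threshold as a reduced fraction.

9/31

Expected cooperation value is 64 + p·64 + p²·64 + … = 64/(1−p); deviation gives 73 + p·42/(1−p).
64 ≥ 73(1−p) + 42p ⇒ 31p ≥ 9 ⇒ p ≥ 9/31.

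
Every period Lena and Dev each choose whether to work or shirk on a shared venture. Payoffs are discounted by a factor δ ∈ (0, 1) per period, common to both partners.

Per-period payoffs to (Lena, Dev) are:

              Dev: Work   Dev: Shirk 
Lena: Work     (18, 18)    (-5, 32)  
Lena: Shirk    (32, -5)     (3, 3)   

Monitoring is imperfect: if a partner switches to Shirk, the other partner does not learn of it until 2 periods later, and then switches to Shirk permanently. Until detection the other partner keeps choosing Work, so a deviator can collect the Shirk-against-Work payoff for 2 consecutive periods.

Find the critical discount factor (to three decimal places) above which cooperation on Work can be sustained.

0.695

Deviating for the 2 undetected periods gains 32−18 = 14 per period over cooperation, then loses 18−3 = 15 per period forever once punishment starts.
Gain: 14(1 + δ + … + δ^1); loss: 15·δ^2/(1−δ).
No profitable deviation ⇔ 14(1−δ^2) ≤ 15·δ^2, i.e. δ^2 ≥ 14/(14+15) = 14/29.
Hence δ ≥ (14/29)^(1/2) ≈ 0.695.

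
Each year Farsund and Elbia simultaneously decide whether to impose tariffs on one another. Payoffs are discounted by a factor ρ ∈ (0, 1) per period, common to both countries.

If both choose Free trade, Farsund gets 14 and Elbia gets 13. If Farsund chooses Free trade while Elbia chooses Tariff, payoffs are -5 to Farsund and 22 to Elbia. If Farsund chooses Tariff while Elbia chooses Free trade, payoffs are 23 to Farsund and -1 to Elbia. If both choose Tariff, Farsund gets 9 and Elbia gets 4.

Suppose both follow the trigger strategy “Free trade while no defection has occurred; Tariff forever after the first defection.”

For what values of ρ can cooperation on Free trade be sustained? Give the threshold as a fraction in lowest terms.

Farsund's threshold: (23−14)/(23−9) = 9/14.
Elbia's threshold: (22−13)/(22−4) = 1/2.
9/14 > 1/2, so Farsund binds and ρ* = 9/14.

9/14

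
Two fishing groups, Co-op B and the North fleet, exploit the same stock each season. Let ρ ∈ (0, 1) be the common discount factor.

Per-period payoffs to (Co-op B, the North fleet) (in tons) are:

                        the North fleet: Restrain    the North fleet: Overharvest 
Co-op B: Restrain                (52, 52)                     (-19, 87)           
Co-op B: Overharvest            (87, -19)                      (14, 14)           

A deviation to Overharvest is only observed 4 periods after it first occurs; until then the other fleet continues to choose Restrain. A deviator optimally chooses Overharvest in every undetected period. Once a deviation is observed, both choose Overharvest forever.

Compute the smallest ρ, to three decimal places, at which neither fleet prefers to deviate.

A deviator earns 87 for 4 periods, then 14 forever; cooperating earns 52 forever. Multiplying the IC by (1−ρ):
52 ≥ 87(1−ρ^4) + 14ρ^4, so 73·ρ^4 ≥ 35 and ρ^4 ≥ 35/73.
ρ ≥ (35/73)^(1/4) ≈ 0.832.

0.832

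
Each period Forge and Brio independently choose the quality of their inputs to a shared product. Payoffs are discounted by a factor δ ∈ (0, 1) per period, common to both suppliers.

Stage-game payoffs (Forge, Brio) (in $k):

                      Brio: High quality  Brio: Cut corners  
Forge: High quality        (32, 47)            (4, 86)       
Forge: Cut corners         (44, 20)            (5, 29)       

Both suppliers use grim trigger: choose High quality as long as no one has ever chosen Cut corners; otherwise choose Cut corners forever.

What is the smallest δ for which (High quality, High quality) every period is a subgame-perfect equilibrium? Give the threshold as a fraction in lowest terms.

For Forge: deviation gain 44−32 = 12, per-period punishment loss 32−5 = 27. IC gives δ ≥ 12/39 = 4/13.
For Brio: gain 39, loss 18 per period, so δ ≥ 39/57 = 13/19.
The tighter constraint is Brio's, so cooperation needs δ ≥ 13/19.

13/19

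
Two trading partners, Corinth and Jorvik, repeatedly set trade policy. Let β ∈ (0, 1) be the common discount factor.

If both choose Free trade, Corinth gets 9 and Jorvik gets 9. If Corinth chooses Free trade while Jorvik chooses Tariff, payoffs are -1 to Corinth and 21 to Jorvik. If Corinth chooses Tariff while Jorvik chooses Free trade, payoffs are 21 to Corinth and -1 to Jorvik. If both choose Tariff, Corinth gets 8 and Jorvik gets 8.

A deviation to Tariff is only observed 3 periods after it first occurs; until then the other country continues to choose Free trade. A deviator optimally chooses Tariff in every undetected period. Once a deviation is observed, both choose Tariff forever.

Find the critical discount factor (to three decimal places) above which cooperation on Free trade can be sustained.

0.974

The best deviation is to choose Tariff for all 3 undetected periods, earning 21 each, then 8 forever once detected.
Deviation value: 21(1−β^3)/(1−β) + 8β^3/(1−β); cooperation value: 9/(1−β).
IC: 9 ≥ 21(1−β^3) + 8β^3 = 21 − 13β^3.
So β^3 ≥ 12/13, giving β ≥ (12/13)^(1/3) ≈ 0.974.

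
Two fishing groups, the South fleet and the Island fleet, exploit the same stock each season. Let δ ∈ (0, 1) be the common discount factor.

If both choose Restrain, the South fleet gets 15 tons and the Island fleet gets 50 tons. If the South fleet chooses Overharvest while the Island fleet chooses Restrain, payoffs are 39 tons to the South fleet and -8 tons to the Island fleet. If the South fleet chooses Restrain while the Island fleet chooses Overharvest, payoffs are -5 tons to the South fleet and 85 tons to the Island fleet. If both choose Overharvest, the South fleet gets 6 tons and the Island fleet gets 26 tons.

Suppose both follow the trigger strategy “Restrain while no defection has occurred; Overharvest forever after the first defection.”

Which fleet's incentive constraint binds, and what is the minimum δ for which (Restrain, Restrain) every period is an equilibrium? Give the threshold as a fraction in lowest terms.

the South fleet; δ ≥ 8/11

the South fleet's threshold: (39−15)/(39−6) = 8/11.
the Island fleet's threshold: (85−50)/(85−26) = 35/59.
8/11 > 35/59, so the South fleet binds and δ* = 8/11.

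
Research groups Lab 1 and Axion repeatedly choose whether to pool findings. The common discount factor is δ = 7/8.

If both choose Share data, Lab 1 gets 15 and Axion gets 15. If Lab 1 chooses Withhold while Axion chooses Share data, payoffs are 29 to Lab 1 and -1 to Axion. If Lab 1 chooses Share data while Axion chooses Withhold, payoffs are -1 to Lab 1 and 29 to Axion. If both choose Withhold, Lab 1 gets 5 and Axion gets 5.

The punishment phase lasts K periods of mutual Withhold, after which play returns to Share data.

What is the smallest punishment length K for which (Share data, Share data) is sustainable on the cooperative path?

No profitable deviation requires (15−5)(δ+…+δ^K) ≥ 29−15, i.e. δ+…+δ^K ≥ 7/5 ≈ 1.4000.
With δ = 7/8, the partial sums are K=1: 0.8750, K=2: 1.6406.
K = 2 is the first length at which the sum reaches 1.4000.

2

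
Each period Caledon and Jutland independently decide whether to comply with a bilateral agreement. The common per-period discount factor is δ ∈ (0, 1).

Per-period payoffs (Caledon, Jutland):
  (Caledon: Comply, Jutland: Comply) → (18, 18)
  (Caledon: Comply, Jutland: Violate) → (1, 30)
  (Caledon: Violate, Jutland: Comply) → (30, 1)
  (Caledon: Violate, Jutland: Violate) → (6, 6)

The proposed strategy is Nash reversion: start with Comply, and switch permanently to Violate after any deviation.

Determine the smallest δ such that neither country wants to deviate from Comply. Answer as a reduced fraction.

1/2

Under grim trigger the critical discount factor is (T−C)/(T−P) with T = 30, C = 18, P = 6.
δ* = (30−18)/(30−6) = 12/24 = 1/2.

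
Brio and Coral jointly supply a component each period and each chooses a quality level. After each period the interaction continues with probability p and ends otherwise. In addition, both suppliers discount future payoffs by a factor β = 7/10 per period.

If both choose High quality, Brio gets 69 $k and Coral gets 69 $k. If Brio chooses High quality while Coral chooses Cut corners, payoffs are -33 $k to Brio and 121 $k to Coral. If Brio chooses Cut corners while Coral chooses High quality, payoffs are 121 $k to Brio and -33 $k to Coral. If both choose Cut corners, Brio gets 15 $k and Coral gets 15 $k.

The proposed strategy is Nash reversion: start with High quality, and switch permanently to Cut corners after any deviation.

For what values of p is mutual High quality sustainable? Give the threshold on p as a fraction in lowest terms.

Expected continuation weight on next period's payoff is β·p = 7/10·p, which plays the role of the discount factor.
Cooperation requires 7/10·p ≥ (121−69)/(121−15) = 26/53, hence p ≥ 260/371.

260/371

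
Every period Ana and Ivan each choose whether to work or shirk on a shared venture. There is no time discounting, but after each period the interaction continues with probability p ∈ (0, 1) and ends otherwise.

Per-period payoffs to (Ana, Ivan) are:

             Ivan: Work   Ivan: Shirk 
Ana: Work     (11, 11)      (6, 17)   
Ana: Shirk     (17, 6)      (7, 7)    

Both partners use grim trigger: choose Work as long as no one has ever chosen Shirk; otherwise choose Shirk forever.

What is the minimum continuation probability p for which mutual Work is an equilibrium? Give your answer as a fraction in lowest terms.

Expected cooperation value is 11 + p·11 + p²·11 + … = 11/(1−p); deviation gives 17 + p·7/(1−p).
11 ≥ 17(1−p) + 7p ⇒ 10p ≥ 6 ⇒ p ≥ 6/10 = 3/5.

3/5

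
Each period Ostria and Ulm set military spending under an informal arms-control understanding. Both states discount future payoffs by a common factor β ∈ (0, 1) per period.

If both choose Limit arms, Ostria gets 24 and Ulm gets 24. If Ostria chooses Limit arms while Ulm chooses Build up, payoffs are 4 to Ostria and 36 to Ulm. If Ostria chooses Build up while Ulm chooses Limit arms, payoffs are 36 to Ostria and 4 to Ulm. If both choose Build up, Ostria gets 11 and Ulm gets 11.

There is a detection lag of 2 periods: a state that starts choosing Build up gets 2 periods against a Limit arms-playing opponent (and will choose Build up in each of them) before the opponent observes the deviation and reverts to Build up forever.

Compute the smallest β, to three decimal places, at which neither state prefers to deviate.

The best deviation is to choose Build up for all 2 undetected periods, earning 36 each, then 11 forever once detected.
Deviation value: 36(1−β^2)/(1−β) + 11β^2/(1−β); cooperation value: 24/(1−β).
IC: 24 ≥ 36(1−β^2) + 11β^2 = 36 − 25β^2.
So β^2 ≥ 12/25, giving β ≥ (12/25)^(1/2) ≈ 0.693.

0.693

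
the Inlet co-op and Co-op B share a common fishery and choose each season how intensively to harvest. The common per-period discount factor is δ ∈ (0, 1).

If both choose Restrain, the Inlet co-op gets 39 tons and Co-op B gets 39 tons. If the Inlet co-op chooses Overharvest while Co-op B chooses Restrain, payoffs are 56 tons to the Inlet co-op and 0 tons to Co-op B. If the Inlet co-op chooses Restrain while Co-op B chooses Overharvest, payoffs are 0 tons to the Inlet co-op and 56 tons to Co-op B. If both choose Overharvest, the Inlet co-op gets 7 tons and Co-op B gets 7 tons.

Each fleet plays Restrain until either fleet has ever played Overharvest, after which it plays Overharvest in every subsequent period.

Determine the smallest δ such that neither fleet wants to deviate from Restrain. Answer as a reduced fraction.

17/49

Under grim trigger the critical discount factor is (T−C)/(T−P) with T = 56, C = 39, P = 7.
δ* = (56−39)/(56−7) = 17/49.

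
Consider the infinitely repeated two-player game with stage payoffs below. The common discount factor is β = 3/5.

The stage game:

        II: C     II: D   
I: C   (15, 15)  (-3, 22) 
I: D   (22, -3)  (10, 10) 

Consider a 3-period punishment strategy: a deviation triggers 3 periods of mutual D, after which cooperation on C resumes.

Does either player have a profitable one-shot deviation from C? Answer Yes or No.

Yes

Comparing payoff streams over the 4 periods until play realigns: cooperate → 15(1+β+…+β^3); deviate → 22 + 10(β+…+β^3).
Cooperation is sustained iff (15−10)(β+…+β^3) ≥ 22−15.
β+…+β^3 = 3/5·(1−(3/5)^3)/(1−3/5) = 1.1760, and (22−15)/(15−10) = 1.4000.
1.1760 < 1.4000, so cooperation is not sustainable.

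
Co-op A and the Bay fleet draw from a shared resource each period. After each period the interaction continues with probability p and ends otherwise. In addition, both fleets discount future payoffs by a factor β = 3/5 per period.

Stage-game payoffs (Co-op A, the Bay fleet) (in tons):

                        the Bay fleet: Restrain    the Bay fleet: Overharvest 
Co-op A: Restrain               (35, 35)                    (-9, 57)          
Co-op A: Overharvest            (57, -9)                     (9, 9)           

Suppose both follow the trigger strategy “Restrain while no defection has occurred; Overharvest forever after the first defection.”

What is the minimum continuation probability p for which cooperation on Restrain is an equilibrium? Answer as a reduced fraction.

Expected continuation weight on next period's payoff is β·p = 3/5·p, which plays the role of the discount factor.
Cooperation requires 3/5·p ≥ (57−35)/(57−9) = 11/24, hence p ≥ 55/72.

55/72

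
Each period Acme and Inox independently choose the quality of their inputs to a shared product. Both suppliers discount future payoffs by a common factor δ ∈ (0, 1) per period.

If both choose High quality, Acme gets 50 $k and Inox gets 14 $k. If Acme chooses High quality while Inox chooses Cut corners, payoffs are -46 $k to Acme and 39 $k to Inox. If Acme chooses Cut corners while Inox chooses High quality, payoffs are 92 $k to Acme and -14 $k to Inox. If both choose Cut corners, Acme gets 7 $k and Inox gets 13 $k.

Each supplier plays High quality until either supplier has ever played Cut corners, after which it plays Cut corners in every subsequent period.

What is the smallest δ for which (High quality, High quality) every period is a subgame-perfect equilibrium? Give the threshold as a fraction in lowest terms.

25/26

Acme's threshold: (92−50)/(92−7) = 42/85.
Inox's threshold: (39−14)/(39−13) = 25/26.
42/85 < 25/26, so Inox binds and δ* = 25/26.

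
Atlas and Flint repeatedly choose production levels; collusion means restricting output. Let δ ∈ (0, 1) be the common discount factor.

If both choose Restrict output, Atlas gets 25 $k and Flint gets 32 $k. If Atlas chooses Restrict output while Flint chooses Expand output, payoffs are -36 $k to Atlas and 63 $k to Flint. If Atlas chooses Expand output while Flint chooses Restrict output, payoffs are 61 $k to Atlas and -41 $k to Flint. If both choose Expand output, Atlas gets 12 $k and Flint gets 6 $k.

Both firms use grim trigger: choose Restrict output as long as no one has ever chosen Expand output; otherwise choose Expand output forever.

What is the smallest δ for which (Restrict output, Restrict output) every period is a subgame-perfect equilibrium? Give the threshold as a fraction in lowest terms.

36/49

Atlas: cooperation gives 25 each period; deviation gives 61 once then 12 forever.
  25/(1−δ) ≥ 61 + 12δ/(1−δ) ⇒ δ ≥ 36/49.
Flint: cooperation gives 32 each period; deviation gives 63 once then 6 forever.
  δ ≥ 31/57.
Both must hold, so the binding constraint is Atlas's: δ ≥ 36/49.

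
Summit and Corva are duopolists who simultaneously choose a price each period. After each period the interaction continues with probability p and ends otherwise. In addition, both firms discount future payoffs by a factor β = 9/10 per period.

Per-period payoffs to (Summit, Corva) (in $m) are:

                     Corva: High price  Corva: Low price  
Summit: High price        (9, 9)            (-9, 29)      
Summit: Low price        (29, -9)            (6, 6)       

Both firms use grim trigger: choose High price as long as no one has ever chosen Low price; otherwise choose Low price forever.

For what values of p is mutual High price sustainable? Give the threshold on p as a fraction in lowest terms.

With continuation probability p and discount β, the effective per-period discount factor is βp.
Grim-trigger IC: βp ≥ (29−9)/(29−6) = 20/23.
So p ≥ (20/23)/(9/10) = 200/207.

200/207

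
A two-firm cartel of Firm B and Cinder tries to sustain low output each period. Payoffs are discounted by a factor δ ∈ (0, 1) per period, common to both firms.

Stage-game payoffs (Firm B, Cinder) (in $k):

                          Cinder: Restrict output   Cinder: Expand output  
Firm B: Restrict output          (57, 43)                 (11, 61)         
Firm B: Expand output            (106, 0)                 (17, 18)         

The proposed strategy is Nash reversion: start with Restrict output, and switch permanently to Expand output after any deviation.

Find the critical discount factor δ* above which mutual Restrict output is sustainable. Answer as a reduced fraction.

49/89

For Firm B: deviation gain 106−57 = 49, per-period punishment loss 57−17 = 40. IC gives δ ≥ 49/89.
For Cinder: gain 18, loss 25 per period, so δ ≥ 18/43.
The tighter constraint is Firm B's, so cooperation needs δ ≥ 49/89.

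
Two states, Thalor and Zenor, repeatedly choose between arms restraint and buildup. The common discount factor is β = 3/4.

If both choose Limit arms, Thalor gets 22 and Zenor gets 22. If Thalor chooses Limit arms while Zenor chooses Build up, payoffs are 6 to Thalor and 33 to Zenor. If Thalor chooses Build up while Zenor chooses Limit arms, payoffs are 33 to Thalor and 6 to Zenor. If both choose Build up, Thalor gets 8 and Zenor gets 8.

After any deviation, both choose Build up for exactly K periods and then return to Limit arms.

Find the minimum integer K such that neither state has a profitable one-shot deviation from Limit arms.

2

IC: β(1−β^K)/(1−β) ≥ (33−22)/(22−8) = 11/14.
With β = 3/4: need 1 − β^K ≥ 11/14·(1−3/4)/(3/4), i.e. β^K ≤ 0.7381.
Since (3/4)^1 = 0.7500 and (3/4)^2 = 0.5625, the smallest such K is 2.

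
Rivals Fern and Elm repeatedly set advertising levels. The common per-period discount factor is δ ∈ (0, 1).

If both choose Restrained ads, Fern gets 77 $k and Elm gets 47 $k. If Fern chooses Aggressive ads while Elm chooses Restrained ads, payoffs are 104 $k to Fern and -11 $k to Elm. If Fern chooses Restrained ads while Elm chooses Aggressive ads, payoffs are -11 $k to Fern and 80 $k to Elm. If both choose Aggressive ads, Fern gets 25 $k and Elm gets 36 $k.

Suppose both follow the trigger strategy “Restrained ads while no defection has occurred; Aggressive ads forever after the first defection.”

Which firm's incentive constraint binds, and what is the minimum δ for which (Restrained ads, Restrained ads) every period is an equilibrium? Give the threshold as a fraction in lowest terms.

Elm; δ ≥ 3/4

For Fern: deviation gain 104−77 = 27, per-period punishment loss 77−25 = 52. IC gives δ ≥ 27/79.
For Elm: gain 33, loss 11 per period, so δ ≥ 33/44 = 3/4.
The tighter constraint is Elm's, so cooperation needs δ ≥ 3/4.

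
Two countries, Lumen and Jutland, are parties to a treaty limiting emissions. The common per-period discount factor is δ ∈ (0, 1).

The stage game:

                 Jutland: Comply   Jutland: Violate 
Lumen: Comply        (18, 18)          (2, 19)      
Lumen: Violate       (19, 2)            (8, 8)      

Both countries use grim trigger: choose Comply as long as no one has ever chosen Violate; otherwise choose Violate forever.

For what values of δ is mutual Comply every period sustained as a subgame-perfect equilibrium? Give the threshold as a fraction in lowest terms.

1/11

One-period gain from deviating is 19 − 18 = 1. The loss is 18 − 8 = 10 in every subsequent period, with present value 10·δ/(1−δ).
Deviation is unprofitable when 10·δ/(1−δ) ≥ 1, i.e. δ/(1−δ) ≥ 1/10.
Equivalently δ ≥ 1/(1+10) = 1/11.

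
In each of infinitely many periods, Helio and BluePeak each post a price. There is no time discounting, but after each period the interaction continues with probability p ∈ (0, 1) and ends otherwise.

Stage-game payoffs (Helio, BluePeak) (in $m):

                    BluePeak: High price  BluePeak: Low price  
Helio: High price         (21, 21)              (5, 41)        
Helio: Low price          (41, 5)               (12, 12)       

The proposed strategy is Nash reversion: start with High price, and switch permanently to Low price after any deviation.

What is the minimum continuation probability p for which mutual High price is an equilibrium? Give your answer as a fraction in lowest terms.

20/29

With no time discounting, the continuation probability p plays the role of the discount factor.
Grim-trigger IC: 21/(1−p) ≥ 41 + 12p/(1−p) ⇒ p ≥ (41−21)/(41−12) = 20/29.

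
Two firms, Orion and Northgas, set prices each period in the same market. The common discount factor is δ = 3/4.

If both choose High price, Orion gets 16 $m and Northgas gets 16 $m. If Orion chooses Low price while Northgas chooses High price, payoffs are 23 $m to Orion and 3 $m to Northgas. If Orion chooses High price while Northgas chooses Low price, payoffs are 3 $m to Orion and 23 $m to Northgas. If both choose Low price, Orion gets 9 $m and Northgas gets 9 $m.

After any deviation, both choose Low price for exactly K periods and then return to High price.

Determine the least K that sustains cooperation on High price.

2

IC: δ(1−δ^K)/(1−δ) ≥ (23−16)/(16−9) = 1.
With δ = 3/4: need 1 − δ^K ≥ 1·(1−3/4)/(3/4), i.e. δ^K ≤ 0.6667.
Since (3/4)^1 = 0.7500 and (3/4)^2 = 0.5625, the smallest such K is 2.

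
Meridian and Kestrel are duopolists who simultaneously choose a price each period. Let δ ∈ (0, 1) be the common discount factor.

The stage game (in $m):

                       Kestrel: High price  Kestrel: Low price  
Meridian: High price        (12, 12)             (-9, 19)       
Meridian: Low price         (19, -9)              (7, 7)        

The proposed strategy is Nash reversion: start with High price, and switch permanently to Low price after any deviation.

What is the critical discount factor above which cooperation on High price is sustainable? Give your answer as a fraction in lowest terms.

Cooperation forever yields 12 each period: 12/(1−δ).
Deviating yields 19 once, then 7 forever: 19 + 7δ/(1−δ).
No profitable deviation requires 12/(1−δ) ≥ 19 + 7δ/(1−δ).
Multiplying by (1−δ): 12 ≥ 19(1−δ) + 7δ = 19 − 12δ.
So 12δ ≥ 7, i.e. δ ≥ 7/12.

7/12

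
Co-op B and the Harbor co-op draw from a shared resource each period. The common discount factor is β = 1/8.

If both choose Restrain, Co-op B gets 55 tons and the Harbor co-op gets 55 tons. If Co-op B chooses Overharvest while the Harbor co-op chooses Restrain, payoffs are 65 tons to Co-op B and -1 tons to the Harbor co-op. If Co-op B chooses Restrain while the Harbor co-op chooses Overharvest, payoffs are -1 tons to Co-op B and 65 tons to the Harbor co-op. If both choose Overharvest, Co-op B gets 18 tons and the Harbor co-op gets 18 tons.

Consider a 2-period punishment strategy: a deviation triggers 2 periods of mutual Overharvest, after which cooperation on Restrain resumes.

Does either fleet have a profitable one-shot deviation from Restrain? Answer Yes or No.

IC: β+…+β^2 ≥ (65−55)/(55−18) = 10/37.
At β = 1/8: partial sum = 0.1406 < 0.2703. Cooperation not sustainable.

Yes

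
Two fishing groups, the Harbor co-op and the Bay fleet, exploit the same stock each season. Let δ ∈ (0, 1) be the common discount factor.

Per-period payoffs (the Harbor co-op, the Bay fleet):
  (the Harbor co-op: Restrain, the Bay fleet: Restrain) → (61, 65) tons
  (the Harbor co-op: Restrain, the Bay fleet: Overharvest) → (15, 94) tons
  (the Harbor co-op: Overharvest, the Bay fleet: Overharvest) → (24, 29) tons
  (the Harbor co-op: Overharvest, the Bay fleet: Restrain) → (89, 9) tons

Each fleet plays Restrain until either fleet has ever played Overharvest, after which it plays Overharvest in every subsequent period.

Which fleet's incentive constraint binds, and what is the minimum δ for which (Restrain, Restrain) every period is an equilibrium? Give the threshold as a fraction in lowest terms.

the Bay fleet; δ ≥ 29/65

For the Harbor co-op: deviation gain 89−61 = 28, per-period punishment loss 61−24 = 37. IC gives δ ≥ 28/65.
For the Bay fleet: gain 29, loss 36 per period, so δ ≥ 29/65.
The tighter constraint is the Bay fleet's, so cooperation needs δ ≥ 29/65.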